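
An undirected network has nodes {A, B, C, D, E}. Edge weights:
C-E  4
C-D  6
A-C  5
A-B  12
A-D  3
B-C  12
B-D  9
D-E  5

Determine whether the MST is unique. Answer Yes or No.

Kruskal: consider edges lightest-first.
A-D (3): add — endpoints in different components.
C-E (4): add — endpoints in different components.
A-C (5): add — endpoints in different components.
D-E (5): skip — D and E already connected.
C-D (6): skip — C and D already connected.
B-D (9): add — endpoints in different components.
Non-tree edge D-E has weight 5, equal to the heaviest edge on its tree cycle — swapping gives another MST of the same weight. Not unique.

No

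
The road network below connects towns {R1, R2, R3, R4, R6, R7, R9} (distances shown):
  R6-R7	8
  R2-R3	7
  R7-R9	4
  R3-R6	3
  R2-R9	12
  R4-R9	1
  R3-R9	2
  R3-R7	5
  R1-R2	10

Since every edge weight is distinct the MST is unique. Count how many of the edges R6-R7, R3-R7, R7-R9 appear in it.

1

Kruskal's algorithm — process edges by increasing weight (ties by edge label):
R4-R9 (1): add — endpoints in different components.
R3-R9 (2): add — endpoints in different components.
R3-R6 (3): add — endpoints in different components.
R7-R9 (4): add — endpoints in different components.
R3-R7 (5): skip — R3 and R7 already connected.
R2-R3 (7): add — endpoints in different components.
R6-R7 (8): skip — R6 and R7 already connected.
R1-R2 (10): add — endpoints in different components.
MST edge set: {R4-R9, R3-R9, R3-R6, R7-R9, R2-R3, R1-R2}.
Of the listed edges, {R7-R9} are in the MST → 1.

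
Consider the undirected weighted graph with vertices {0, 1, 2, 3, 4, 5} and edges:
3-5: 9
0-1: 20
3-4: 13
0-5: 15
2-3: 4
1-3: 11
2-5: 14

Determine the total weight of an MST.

52

Kruskal's algorithm — process edges by increasing weight (ties by edge label):
2-3 (4): add. Components now {0} {1} {2,3} {4} {5}
3-5 (9): add. Components now {0} {1} {2,3,5} {4}
1-3 (11): add. Components now {0} {1,2,3,5} {4}
3-4 (13): add. Components now {0} {1,2,3,4,5}
2-5 (14): skip — 2 and 5 already connected.
0-5 (15): add. Components now {0,1,2,3,4,5}
MST edges: 2-3, 3-5, 1-3, 3-4, 0-5; total weight 4+9+11+13+15 = 52.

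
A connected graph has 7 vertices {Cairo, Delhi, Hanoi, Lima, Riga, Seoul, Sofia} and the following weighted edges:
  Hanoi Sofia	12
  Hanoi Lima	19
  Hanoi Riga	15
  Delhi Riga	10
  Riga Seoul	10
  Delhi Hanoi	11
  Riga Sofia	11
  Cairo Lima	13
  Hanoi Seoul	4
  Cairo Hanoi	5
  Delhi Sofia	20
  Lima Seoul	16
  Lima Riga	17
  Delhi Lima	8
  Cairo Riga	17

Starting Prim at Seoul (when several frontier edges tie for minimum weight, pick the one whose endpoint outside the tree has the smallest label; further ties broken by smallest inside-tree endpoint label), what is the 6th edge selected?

Riga-Sofia

Prim's algorithm from Seoul:
Step 1: cheapest edge leaving the tree is Hanoi Seoul (4); add Hanoi.
Step 2: cheapest edge leaving the tree is Cairo Hanoi (5); add Cairo.
Step 3: cheapest edge leaving the tree is Riga Seoul (10); add Riga.
Step 4: cheapest edge leaving the tree is Delhi Riga (10); add Delhi.
Step 5: cheapest edge leaving the tree is Delhi Lima (8); add Lima.
Step 6: cheapest edge leaving the tree is Riga Sofia (11); add Sofia.
The 6th edge added is Riga Sofia.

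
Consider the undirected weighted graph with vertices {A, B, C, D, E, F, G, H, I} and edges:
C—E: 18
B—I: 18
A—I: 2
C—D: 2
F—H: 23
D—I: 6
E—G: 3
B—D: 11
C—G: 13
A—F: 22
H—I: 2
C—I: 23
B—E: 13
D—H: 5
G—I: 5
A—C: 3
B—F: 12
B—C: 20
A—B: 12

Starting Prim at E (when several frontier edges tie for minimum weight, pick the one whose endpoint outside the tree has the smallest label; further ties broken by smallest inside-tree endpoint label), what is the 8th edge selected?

B-F

Grow the tree from E using Prim:
Step 1: cheapest edge leaving the tree is E—G (3); add G.
Step 2: cheapest edge leaving the tree is G—I (5); add I.
Step 3: cheapest edge leaving the tree is A—I (2); add A.
Step 4: cheapest edge leaving the tree is H—I (2); add H.
Step 5: cheapest edge leaving the tree is A—C (3); add C.
Step 6: cheapest edge leaving the tree is C—D (2); add D.
Step 7: cheapest edge leaving the tree is B—D (11); add B.
Step 8: cheapest edge leaving the tree is B—F (12); add F.
The 8th edge added is B—F.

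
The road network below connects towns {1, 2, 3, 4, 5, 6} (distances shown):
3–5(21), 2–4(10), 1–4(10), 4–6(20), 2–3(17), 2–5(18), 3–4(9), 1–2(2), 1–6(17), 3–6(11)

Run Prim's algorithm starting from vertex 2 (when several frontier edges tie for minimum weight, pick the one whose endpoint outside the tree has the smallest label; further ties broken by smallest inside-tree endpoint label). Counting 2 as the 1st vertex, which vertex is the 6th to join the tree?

Prim, starting at 2.
Step 1: cheapest edge leaving the tree is 1–2 (2); add 1.
Step 2: cheapest edge leaving the tree is 1–4 (10); add 4.
Step 3: cheapest edge leaving the tree is 3–4 (9); add 3.
Step 4: cheapest edge leaving the tree is 3–6 (11); add 6.
Step 5: cheapest edge leaving the tree is 2–5 (18); add 5.
Vertex order: 2, 1, 4, 3, 6, 5. The 6th vertex is 5.

5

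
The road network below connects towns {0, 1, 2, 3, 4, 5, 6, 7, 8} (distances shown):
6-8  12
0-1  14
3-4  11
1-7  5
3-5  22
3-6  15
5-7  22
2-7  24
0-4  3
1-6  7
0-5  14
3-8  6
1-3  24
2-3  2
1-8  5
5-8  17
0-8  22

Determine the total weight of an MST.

Kruskal's algorithm — process edges by increasing weight (ties by edge label):
2-3 (2): add — endpoints in different components.
0-4 (3): add — endpoints in different components.
1-7 (5): add — endpoints in different components.
1-8 (5): add — endpoints in different components.
3-8 (6): add — endpoints in different components.
1-6 (7): add — endpoints in different components.
3-4 (11): add — endpoints in different components.
6-8 (12): skip — 6 and 8 already connected.
0-1 (14): skip — 0 and 1 already connected.
0-5 (14): add — endpoints in different components.
MST edges: 2-3, 0-4, 1-7, 1-8, 3-8, 1-6, 3-4, 0-5; total weight 2+3+5+5+6+7+11+14 = 53.

53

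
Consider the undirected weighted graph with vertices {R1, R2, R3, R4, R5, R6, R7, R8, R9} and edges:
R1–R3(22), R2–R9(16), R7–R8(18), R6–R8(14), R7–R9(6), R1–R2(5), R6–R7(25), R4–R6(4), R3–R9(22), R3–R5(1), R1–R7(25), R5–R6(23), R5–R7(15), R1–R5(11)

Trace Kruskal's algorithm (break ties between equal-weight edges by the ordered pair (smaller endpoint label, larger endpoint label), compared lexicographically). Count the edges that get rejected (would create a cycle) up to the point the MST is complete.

Kruskal: consider edges lightest-first.
R3–R5 (1): add — endpoints in different components.
R4–R6 (4): add — endpoints in different components.
R1–R2 (5): add — endpoints in different components.
R7–R9 (6): add — endpoints in different components.
R1–R5 (11): add — endpoints in different components.
R6–R8 (14): add — endpoints in different components.
R5–R7 (15): add — endpoints in different components.
R2–R9 (16): skip — R2 and R9 already connected.
R7–R8 (18): add — endpoints in different components.
Edges rejected before the tree was complete: 1.

1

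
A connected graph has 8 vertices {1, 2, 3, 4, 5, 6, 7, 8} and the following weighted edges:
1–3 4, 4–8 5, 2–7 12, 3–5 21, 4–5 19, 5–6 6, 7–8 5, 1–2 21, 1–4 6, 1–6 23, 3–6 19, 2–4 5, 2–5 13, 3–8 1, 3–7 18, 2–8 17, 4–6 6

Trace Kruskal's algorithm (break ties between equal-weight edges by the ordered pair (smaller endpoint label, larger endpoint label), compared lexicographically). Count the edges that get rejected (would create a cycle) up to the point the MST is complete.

Kruskal's algorithm — process edges by increasing weight (ties by edge label):
3–8 (1): add — endpoints in different components.
1–3 (4): add — endpoints in different components.
2–4 (5): add — endpoints in different components.
4–8 (5): add — endpoints in different components.
7–8 (5): add — endpoints in different components.
1–4 (6): skip — 1 and 4 already connected.
4–6 (6): add — endpoints in different components.
5–6 (6): add — endpoints in different components.
Edges rejected before the tree was complete: 1.

1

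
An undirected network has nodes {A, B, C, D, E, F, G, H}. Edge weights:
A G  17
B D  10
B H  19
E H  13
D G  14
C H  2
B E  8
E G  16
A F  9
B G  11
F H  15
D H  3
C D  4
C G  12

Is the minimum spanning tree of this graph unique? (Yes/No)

Kruskal: consider edges lightest-first.
C H (2): add — endpoints in different components.
D H (3): add — endpoints in different components.
C D (4): skip — C and D already connected.
B E (8): add — endpoints in different components.
A F (9): add — endpoints in different components.
B D (10): add — endpoints in different components.
B G (11): add — endpoints in different components.
C G (12): skip — C and G already connected.
E H (13): skip — E and H already connected.
D G (14): skip — D and G already connected.
F H (15): add — endpoints in different components.
Every non-tree edge has weight strictly greater than the heaviest edge on the tree path between its endpoints, so the MST is unique.

Yes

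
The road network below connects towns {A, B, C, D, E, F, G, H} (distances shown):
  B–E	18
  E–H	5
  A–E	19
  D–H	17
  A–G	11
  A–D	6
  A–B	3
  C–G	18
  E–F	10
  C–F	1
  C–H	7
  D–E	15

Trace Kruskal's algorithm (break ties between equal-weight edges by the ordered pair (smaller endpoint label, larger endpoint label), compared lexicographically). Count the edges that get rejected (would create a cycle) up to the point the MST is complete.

Sort edges by weight, then run Kruskal:
C–F (1): add — endpoints in different components.
A–B (3): add — endpoints in different components.
E–H (5): add — endpoints in different components.
A–D (6): add — endpoints in different components.
C–H (7): add — endpoints in different components.
E–F (10): skip — E and F already connected.
A–G (11): add — endpoints in different components.
D–E (15): add — endpoints in different components.
Edges rejected before the tree was complete: 1.

1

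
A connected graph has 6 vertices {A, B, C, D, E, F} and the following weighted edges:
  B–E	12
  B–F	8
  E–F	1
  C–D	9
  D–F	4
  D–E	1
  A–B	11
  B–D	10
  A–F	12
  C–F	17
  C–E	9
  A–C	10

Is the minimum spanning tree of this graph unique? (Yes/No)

No

Kruskal: consider edges lightest-first.
D–E (1): add — endpoints in different components.
E–F (1): add — endpoints in different components.
D–F (4): skip — D and F already connected.
B–F (8): add — endpoints in different components.
C–D (9): add — endpoints in different components.
C–E (9): skip — C and E already connected.
A–C (10): add — endpoints in different components.
Non-tree edge C–E has weight 9, equal to the heaviest edge on its tree cycle — swapping gives another MST of the same weight. Not unique.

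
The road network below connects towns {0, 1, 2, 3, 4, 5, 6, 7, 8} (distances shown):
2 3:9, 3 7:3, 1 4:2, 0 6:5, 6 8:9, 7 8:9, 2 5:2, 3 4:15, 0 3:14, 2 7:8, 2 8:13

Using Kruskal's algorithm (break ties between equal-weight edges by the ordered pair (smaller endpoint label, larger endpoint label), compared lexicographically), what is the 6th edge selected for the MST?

6-8

Kruskal's algorithm — process edges by increasing weight (ties by edge label):
1 4 (2): add — endpoints in different components.
2 5 (2): add — endpoints in different components.
3 7 (3): add — endpoints in different components.
0 6 (5): add — endpoints in different components.
2 7 (8): add — endpoints in different components.
2 3 (9): skip — 2 and 3 already connected.
6 8 (9): add — endpoints in different components.
7 8 (9): add — endpoints in different components.
2 8 (13): skip — 2 and 8 already connected.
0 3 (14): skip — 0 and 3 already connected.
3 4 (15): add — endpoints in different components.
The 6th edge added is 6 8.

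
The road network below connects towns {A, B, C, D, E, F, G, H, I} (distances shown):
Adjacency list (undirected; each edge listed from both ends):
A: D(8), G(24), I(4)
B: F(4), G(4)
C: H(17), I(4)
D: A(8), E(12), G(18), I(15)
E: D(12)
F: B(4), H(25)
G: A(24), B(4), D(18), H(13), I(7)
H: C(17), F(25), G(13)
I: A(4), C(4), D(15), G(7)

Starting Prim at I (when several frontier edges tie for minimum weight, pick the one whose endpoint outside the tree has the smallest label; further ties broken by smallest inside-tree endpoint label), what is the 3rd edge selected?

Grow the tree from I using Prim:
Step 1: cheapest edge leaving the tree is A—I (4); add A.
Step 2: cheapest edge leaving the tree is C—I (4); add C.
Step 3: cheapest edge leaving the tree is G—I (7); add G.
Step 4: cheapest edge leaving the tree is B—G (4); add B.
Step 5: cheapest edge leaving the tree is B—F (4); add F.
Step 6: cheapest edge leaving the tree is A—D (8); add D.
Step 7: cheapest edge leaving the tree is D—E (12); add E.
Step 8: cheapest edge leaving the tree is G—H (13); add H.
The 3rd edge added is G—I.

G-I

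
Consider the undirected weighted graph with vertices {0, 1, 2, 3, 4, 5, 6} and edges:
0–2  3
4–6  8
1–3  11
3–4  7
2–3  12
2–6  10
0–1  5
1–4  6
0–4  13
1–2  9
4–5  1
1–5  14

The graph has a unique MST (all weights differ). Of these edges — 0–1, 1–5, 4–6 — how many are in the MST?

Kruskal: consider edges lightest-first.
4–5 (1): add. Components now {0} {1} {2} {3} {4,5} {6}
0–2 (3): add. Components now {0,2} {1} {3} {4,5} {6}
0–1 (5): add. Components now {0,1,2} {3} {4,5} {6}
1–4 (6): add. Components now {0,1,2,4,5} {3} {6}
3–4 (7): add. Components now {0,1,2,3,4,5} {6}
4–6 (8): add. Components now {0,1,2,3,4,5,6}
MST edge set: {4–5, 0–2, 0–1, 1–4, 3–4, 4–6}.
Of the listed edges, {0–1, 4–6} are in the MST → 2.

2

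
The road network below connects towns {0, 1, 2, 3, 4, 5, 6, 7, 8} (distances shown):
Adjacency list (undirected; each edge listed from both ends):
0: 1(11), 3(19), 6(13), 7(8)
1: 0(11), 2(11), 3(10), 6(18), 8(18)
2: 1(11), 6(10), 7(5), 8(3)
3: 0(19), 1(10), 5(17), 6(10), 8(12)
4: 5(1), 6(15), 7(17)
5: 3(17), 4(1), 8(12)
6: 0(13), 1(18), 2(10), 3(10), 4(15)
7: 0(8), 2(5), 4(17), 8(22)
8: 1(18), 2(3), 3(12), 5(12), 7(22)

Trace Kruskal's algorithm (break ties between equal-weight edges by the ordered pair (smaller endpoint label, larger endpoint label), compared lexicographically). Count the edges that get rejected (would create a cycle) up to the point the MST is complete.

Sort edges by weight, then run Kruskal:
4–5 (1): add — endpoints in different components.
2–8 (3): add — endpoints in different components.
2–7 (5): add — endpoints in different components.
0–7 (8): add — endpoints in different components.
1–3 (10): add — endpoints in different components.
2–6 (10): add — endpoints in different components.
3–6 (10): add — endpoints in different components.
0–1 (11): skip — 0 and 1 already connected.
1–2 (11): skip — 1 and 2 already connected.
3–8 (12): skip — 3 and 8 already connected.
5–8 (12): add — endpoints in different components.
Edges rejected before the tree was complete: 3.

3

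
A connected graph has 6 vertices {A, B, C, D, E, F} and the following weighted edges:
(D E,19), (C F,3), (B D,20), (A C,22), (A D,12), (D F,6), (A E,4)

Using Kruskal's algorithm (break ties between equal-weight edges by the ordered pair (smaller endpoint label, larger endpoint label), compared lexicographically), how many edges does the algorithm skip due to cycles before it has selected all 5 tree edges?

1

Kruskal's algorithm — process edges by increasing weight (ties by edge label):
C F (3): add. Components now {A} {B} {C,F} {D} {E}
A E (4): add. Components now {A,E} {B} {C,F} {D}
D F (6): add. Components now {A,E} {B} {C,D,F}
A D (12): add. Components now {A,C,D,E,F} {B}
D E (19): skip — D and E already connected.
B D (20): add. Components now {A,B,C,D,E,F}
Edges rejected before the tree was complete: 1.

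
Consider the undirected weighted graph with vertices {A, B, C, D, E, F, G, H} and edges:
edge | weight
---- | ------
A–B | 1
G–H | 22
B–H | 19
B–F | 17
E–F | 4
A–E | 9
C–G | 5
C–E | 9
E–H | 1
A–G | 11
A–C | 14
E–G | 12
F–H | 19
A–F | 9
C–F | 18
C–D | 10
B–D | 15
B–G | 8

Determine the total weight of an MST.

Kruskal: consider edges lightest-first.
A–B (1): add — endpoints in different components.
E–H (1): add — endpoints in different components.
E–F (4): add — endpoints in different components.
C–G (5): add — endpoints in different components.
B–G (8): add — endpoints in different components.
A–E (9): add — endpoints in different components.
A–F (9): skip — A and F already connected.
C–E (9): skip — C and E already connected.
C–D (10): add — endpoints in different components.
MST edges: A–B, E–H, E–F, C–G, B–G, A–E, C–D; total weight 1+1+4+5+8+9+10 = 38.

38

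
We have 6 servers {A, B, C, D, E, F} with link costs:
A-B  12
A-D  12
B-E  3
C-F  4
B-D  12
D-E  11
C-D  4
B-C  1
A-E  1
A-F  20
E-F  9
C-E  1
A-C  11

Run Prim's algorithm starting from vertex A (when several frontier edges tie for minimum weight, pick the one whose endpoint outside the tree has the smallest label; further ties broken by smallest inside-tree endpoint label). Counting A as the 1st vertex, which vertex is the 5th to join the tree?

D

Prim's algorithm from A:
Step 1: cheapest edge leaving the tree is A-E (1); add E.
Step 2: cheapest edge leaving the tree is C-E (1); add C.
Step 3: cheapest edge leaving the tree is B-C (1); add B.
Step 4: cheapest edge leaving the tree is C-D (4); add D.
Step 5: cheapest edge leaving the tree is C-F (4); add F.
Vertex order: A, E, C, B, D, F. The 5th vertex is D.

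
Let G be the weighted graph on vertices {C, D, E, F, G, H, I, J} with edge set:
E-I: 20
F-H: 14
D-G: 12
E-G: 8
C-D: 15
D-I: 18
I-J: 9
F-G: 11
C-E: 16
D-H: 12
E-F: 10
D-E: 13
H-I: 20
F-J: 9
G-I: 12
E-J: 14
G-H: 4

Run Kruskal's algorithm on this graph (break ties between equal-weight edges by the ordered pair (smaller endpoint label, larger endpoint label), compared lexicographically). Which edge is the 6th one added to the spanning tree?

Sort edges by weight, then run Kruskal:
G-H (4): add — endpoints in different components.
E-G (8): add — endpoints in different components.
F-J (9): add — endpoints in different components.
I-J (9): add — endpoints in different components.
E-F (10): add — endpoints in different components.
F-G (11): skip — F and G already connected.
D-G (12): add — endpoints in different components.
D-H (12): skip — D and H already connected.
G-I (12): skip — G and I already connected.
D-E (13): skip — D and E already connected.
E-J (14): skip — E and J already connected.
F-H (14): skip — F and H already connected.
C-D (15): add — endpoints in different components.
The 6th edge added is D-G.

D-G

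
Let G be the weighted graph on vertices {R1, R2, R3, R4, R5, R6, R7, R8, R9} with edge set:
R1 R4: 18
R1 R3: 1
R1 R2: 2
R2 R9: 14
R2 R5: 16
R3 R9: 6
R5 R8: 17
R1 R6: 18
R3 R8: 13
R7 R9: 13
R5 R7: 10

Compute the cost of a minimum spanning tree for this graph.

Kruskal: consider edges lightest-first.
R1 R3 (1): add — endpoints in different components.
R1 R2 (2): add — endpoints in different components.
R3 R9 (6): add — endpoints in different components.
R5 R7 (10): add — endpoints in different components.
R3 R8 (13): add — endpoints in different components.
R7 R9 (13): add — endpoints in different components.
R2 R9 (14): skip — R2 and R9 already connected.
R2 R5 (16): skip — R2 and R5 already connected.
R5 R8 (17): skip — R5 and R8 already connected.
R1 R4 (18): add — endpoints in different components.
R1 R6 (18): add — endpoints in different components.
MST edges: R1 R3, R1 R2, R3 R9, R5 R7, R3 R8, R7 R9, R1 R4, R1 R6; total weight 1+2+6+10+13+13+18+18 = 81.

81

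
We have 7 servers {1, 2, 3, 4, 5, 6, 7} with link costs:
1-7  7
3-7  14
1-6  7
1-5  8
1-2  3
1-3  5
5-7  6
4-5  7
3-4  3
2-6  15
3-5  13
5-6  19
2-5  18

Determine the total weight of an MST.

31

Grow the tree from 3 using Prim:
Step 1: frontier [3-4 3, 1-3 5, 3-5 13, 3-7 14] → take 3-4 (3); add 4.
Step 2: frontier [1-3 5, 3-5 13, 3-7 14, 4-5 7] → take 1-3 (5); add 1.
Step 3: frontier [1-2 3, 1-6 7, 1-7 7, 1-5 8, 3-5 13, 3-7 14, 4-5 7] → take 1-2 (3); add 2.
Step 4: frontier [1-6 7, 1-7 7, 1-5 8, 2-6 15, 2-5 18, 3-5 13, 3-7 14, 4-5 7] → take 4-5 (7); add 5.
Step 5: frontier [1-6 7, 1-7 7, 2-6 15, 3-7 14, 5-7 6, 5-6 19] → take 5-7 (6); add 7.
Step 6: frontier [1-6 7, 2-6 15, 5-6 19] → take 1-6 (7); add 6.
MST edges: 3-4, 1-3, 1-2, 4-5, 5-7, 1-6; total weight 3+5+3+7+6+7 = 31.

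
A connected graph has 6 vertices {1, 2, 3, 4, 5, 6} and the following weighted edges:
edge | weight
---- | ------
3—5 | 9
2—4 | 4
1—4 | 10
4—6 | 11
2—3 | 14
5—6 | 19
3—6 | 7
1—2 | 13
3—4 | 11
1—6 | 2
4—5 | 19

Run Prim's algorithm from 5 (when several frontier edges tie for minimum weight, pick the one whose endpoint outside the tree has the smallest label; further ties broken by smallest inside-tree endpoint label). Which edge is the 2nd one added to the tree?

Prim's algorithm from 5:
Step 1: frontier [3—5 9, 4—5 19, 5—6 19] → take 3—5 (9); add 3.
Step 2: frontier [3—6 7, 3—4 11, 2—3 14, 4—5 19, 5—6 19] → take 3—6 (7); add 6.
Step 3: frontier [3—4 11, 2—3 14, 4—5 19, 1—6 2, 4—6 11] → take 1—6 (2); add 1.
Step 4: frontier [1—4 10, 1—2 13, 3—4 11, 2—3 14, 4—5 19, 4—6 11] → take 1—4 (10); add 4.
Step 5: frontier [1—2 13, 2—3 14, 2—4 4] → take 2—4 (4); add 2.
The 2nd edge added is 3—6.

3-6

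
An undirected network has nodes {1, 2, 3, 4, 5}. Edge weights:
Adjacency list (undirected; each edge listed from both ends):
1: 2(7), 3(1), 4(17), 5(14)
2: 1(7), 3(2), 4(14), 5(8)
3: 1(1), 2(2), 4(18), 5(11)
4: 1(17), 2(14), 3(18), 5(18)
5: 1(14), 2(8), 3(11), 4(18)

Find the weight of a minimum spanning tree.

Prim, starting at 5.
Step 1: frontier [2—5 8, 3—5 11, 1—5 14, 4—5 18] → take 2—5 (8); add 2.
Step 2: frontier [2—3 2, 1—2 7, 2—4 14, 3—5 11, 1—5 14, 4—5 18] → take 2—3 (2); add 3.
Step 3: frontier [1—2 7, 2—4 14, 1—3 1, 3—4 18, 1—5 14, 4—5 18] → take 1—3 (1); add 1.
Step 4: frontier [1—4 17, 2—4 14, 3—4 18, 4—5 18] → take 2—4 (14); add 4.
MST edges: 2—5, 2—3, 1—3, 2—4; total weight 8+2+1+14 = 25.

25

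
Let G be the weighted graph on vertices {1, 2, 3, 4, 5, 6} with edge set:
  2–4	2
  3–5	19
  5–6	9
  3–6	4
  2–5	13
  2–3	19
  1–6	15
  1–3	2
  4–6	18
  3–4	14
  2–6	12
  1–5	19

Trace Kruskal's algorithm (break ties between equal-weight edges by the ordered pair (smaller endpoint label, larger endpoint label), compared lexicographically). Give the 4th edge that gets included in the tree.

5-6

Kruskal: consider edges lightest-first.
1–3 (2): add — endpoints in different components.
2–4 (2): add — endpoints in different components.
3–6 (4): add — endpoints in different components.
5–6 (9): add — endpoints in different components.
2–6 (12): add — endpoints in different components.
The 4th edge added is 5–6.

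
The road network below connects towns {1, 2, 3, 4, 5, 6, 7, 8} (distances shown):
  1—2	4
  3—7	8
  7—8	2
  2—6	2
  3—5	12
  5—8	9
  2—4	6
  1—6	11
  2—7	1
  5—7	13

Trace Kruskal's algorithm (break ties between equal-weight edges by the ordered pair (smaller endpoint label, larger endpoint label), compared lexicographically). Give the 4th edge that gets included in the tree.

1-2

Kruskal: consider edges lightest-first.
2—7 (1): add — endpoints in different components.
2—6 (2): add — endpoints in different components.
7—8 (2): add — endpoints in different components.
1—2 (4): add — endpoints in different components.
2—4 (6): add — endpoints in different components.
3—7 (8): add — endpoints in different components.
5—8 (9): add — endpoints in different components.
The 4th edge added is 1—2.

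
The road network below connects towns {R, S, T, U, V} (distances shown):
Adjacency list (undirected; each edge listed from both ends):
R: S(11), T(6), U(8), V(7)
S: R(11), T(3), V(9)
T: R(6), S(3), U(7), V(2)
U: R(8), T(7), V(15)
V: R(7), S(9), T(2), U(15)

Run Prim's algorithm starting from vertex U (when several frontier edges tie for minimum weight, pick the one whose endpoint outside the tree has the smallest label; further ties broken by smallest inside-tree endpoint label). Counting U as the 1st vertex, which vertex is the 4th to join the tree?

S

Prim, starting at U.
Step 1: cheapest edge leaving the tree is T—U (7); add T.
Step 2: cheapest edge leaving the tree is T—V (2); add V.
Step 3: cheapest edge leaving the tree is S—T (3); add S.
Step 4: cheapest edge leaving the tree is R—T (6); add R.
Vertex order: U, T, V, S, R. The 4th vertex is S.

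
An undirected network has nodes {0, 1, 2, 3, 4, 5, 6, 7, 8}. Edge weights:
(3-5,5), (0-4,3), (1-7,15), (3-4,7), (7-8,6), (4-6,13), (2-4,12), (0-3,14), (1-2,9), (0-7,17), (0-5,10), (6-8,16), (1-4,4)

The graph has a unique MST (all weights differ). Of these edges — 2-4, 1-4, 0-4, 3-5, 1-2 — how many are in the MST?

4

Kruskal's algorithm — process edges by increasing weight (ties by edge label):
0-4 (3): add — endpoints in different components.
1-4 (4): add — endpoints in different components.
3-5 (5): add — endpoints in different components.
7-8 (6): add — endpoints in different components.
3-4 (7): add — endpoints in different components.
1-2 (9): add — endpoints in different components.
0-5 (10): skip — 0 and 5 already connected.
2-4 (12): skip — 2 and 4 already connected.
4-6 (13): add — endpoints in different components.
0-3 (14): skip — 0 and 3 already connected.
1-7 (15): add — endpoints in different components.
MST edge set: {0-4, 1-4, 3-5, 7-8, 3-4, 1-2, 4-6, 1-7}.
Of the listed edges, {1-4, 0-4, 3-5, 1-2} are in the MST → 4.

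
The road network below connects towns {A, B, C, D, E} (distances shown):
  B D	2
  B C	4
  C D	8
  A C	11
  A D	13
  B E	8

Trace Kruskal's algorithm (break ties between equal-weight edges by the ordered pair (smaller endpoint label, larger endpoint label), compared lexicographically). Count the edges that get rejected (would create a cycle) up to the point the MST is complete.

1

Sort edges by weight, then run Kruskal:
B D (2): add — endpoints in different components.
B C (4): add — endpoints in different components.
B E (8): add — endpoints in different components.
C D (8): skip — C and D already connected.
A C (11): add — endpoints in different components.
Edges rejected before the tree was complete: 1.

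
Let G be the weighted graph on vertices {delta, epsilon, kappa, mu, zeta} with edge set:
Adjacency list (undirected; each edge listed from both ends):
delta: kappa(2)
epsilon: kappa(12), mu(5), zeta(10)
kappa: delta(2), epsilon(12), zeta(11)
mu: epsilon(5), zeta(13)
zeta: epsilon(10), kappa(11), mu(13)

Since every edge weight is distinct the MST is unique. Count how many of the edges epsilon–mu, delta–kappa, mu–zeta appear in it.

2

Sort edges by weight, then run Kruskal:
delta–kappa (2): add. Components now {delta,kappa} {zeta} {mu} {epsilon}
epsilon–mu (5): add. Components now {delta,kappa} {zeta} {epsilon,mu}
epsilon–zeta (10): add. Components now {delta,kappa} {epsilon,mu,zeta}
kappa–zeta (11): add. Components now {delta,epsilon,kappa,mu,zeta}
MST edge set: {delta–kappa, epsilon–mu, epsilon–zeta, kappa–zeta}.
Of the listed edges, {epsilon–mu, delta–kappa} are in the MST → 2.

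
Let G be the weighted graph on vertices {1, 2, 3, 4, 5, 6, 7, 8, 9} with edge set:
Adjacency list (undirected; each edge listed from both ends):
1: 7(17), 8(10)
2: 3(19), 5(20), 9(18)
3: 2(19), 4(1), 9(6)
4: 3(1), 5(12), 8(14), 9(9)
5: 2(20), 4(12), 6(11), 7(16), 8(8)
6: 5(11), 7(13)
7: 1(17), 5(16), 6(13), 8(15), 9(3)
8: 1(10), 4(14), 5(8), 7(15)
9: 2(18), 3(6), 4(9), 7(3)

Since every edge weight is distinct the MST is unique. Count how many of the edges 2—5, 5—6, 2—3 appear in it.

1

Kruskal's algorithm — process edges by increasing weight (ties by edge label):
3—4 (1): add — endpoints in different components.
7—9 (3): add — endpoints in different components.
3—9 (6): add — endpoints in different components.
5—8 (8): add — endpoints in different components.
4—9 (9): skip — 4 and 9 already connected.
1—8 (10): add — endpoints in different components.
5—6 (11): add — endpoints in different components.
4—5 (12): add — endpoints in different components.
6—7 (13): skip — 6 and 7 already connected.
4—8 (14): skip — 4 and 8 already connected.
7—8 (15): skip — 7 and 8 already connected.
5—7 (16): skip — 5 and 7 already connected.
1—7 (17): skip — 1 and 7 already connected.
2—9 (18): add — endpoints in different components.
MST edge set: {3—4, 7—9, 3—9, 5—8, 1—8, 5—6, 4—5, 2—9}.
Of the listed edges, {5—6} are in the MST → 1.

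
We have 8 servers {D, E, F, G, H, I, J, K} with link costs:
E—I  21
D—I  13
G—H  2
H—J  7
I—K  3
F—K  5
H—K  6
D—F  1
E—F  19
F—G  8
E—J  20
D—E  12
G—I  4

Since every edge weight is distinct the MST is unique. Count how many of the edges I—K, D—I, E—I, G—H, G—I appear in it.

Kruskal: consider edges lightest-first.
D—F (1): add — endpoints in different components.
G—H (2): add — endpoints in different components.
I—K (3): add — endpoints in different components.
G—I (4): add — endpoints in different components.
F—K (5): add — endpoints in different components.
H—K (6): skip — H and K already connected.
H—J (7): add — endpoints in different components.
F—G (8): skip — F and G already connected.
D—E (12): add — endpoints in different components.
MST edge set: {D—F, G—H, I—K, G—I, F—K, H—J, D—E}.
Of the listed edges, {I—K, G—H, G—I} are in the MST → 3.

3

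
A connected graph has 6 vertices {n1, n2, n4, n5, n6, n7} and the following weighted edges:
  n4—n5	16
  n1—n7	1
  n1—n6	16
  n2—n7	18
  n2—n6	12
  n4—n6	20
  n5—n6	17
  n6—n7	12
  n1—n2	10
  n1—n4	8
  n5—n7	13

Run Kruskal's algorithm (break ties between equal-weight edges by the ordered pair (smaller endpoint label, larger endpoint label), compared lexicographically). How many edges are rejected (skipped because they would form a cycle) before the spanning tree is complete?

1

Sort edges by weight, then run Kruskal:
n1—n7 (1): add. Components now {n6} {n5} {n4} {n1,n7} {n2}
n1—n4 (8): add. Components now {n6} {n5} {n1,n4,n7} {n2}
n1—n2 (10): add. Components now {n6} {n5} {n1,n2,n4,n7}
n2—n6 (12): add. Components now {n1,n2,n4,n6,n7} {n5}
n6—n7 (12): skip — n6 and n7 already connected.
n5—n7 (13): add. Components now {n1,n2,n4,n5,n6,n7}
Edges rejected before the tree was complete: 1.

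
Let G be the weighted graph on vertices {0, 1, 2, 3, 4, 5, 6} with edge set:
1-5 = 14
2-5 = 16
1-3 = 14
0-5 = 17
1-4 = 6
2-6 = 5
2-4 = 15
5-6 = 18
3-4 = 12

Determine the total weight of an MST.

Prim, starting at 1.
Step 1: cheapest edge leaving the tree is 1-4 (6); add 4.
Step 2: cheapest edge leaving the tree is 3-4 (12); add 3.
Step 3: cheapest edge leaving the tree is 1-5 (14); add 5.
Step 4: cheapest edge leaving the tree is 2-4 (15); add 2.
Step 5: cheapest edge leaving the tree is 2-6 (5); add 6.
Step 6: cheapest edge leaving the tree is 0-5 (17); add 0.
MST edges: 1-4, 3-4, 1-5, 2-4, 2-6, 0-5; total weight 6+12+14+15+5+17 = 69.

69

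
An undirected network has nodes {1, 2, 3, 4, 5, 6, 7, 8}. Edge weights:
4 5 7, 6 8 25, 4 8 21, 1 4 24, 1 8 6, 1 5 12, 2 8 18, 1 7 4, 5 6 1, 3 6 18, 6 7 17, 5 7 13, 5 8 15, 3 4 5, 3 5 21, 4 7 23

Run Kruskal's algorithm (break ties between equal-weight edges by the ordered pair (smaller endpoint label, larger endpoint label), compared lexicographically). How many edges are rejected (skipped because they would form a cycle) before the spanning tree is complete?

3

Kruskal: consider edges lightest-first.
5 6 (1): add — endpoints in different components.
1 7 (4): add — endpoints in different components.
3 4 (5): add — endpoints in different components.
1 8 (6): add — endpoints in different components.
4 5 (7): add — endpoints in different components.
1 5 (12): add — endpoints in different components.
5 7 (13): skip — 5 and 7 already connected.
5 8 (15): skip — 5 and 8 already connected.
6 7 (17): skip — 6 and 7 already connected.
2 8 (18): add — endpoints in different components.
Edges rejected before the tree was complete: 3.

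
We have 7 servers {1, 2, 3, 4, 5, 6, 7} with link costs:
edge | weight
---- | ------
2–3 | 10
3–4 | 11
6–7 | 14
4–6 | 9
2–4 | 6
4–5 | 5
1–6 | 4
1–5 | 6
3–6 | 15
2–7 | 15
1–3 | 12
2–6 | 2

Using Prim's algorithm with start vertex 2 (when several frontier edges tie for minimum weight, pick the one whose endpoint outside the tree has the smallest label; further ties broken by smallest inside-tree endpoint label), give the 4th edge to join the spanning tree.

4-5

Grow the tree from 2 using Prim:
Step 1: frontier [2–6 2, 2–4 6, 2–3 10, 2–7 15] → take 2–6 (2); add 6.
Step 2: frontier [2–4 6, 2–3 10, 2–7 15, 1–6 4, 4–6 9, 6–7 14, 3–6 15] → take 1–6 (4); add 1.
Step 3: frontier [1–5 6, 1–3 12, 2–4 6, 2–3 10, 2–7 15, 4–6 9, 6–7 14, 3–6 15] → take 2–4 (6); add 4.
Step 4: frontier [1–5 6, 1–3 12, 2–3 10, 2–7 15, 4–5 5, 3–4 11, 6–7 14, 3–6 15] → take 4–5 (5); add 5.
Step 5: frontier [1–3 12, 2–3 10, 2–7 15, 3–4 11, 6–7 14, 3–6 15] → take 2–3 (10); add 3.
Step 6: frontier [2–7 15, 6–7 14] → take 6–7 (14); add 7.
The 4th edge added is 4–5.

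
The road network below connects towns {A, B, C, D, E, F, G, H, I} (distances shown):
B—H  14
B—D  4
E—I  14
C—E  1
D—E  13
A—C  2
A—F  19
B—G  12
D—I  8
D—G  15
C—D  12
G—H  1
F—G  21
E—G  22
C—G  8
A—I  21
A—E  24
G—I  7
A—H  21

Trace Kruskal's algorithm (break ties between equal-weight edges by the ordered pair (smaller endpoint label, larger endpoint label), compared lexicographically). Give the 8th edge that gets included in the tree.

A-F

Kruskal's algorithm — process edges by increasing weight (ties by edge label):
C—E (1): add — endpoints in different components.
G—H (1): add — endpoints in different components.
A—C (2): add — endpoints in different components.
B—D (4): add — endpoints in different components.
G—I (7): add — endpoints in different components.
C—G (8): add — endpoints in different components.
D—I (8): add — endpoints in different components.
B—G (12): skip — B and G already connected.
C—D (12): skip — C and D already connected.
D—E (13): skip — D and E already connected.
B—H (14): skip — B and H already connected.
E—I (14): skip — E and I already connected.
D—G (15): skip — D and G already connected.
A—F (19): add — endpoints in different components.
The 8th edge added is A—F.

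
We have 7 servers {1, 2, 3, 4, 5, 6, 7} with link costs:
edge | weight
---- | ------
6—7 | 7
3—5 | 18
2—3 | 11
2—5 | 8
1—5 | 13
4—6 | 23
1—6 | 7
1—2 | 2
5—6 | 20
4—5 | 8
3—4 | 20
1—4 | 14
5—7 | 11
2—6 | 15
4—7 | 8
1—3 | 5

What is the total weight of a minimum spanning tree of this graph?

Grow the tree from 7 using Prim:
Step 1: cheapest edge leaving the tree is 6—7 (7); add 6.
Step 2: cheapest edge leaving the tree is 1—6 (7); add 1.
Step 3: cheapest edge leaving the tree is 1—2 (2); add 2.
Step 4: cheapest edge leaving the tree is 1—3 (5); add 3.
Step 5: cheapest edge leaving the tree is 4—7 (8); add 4.
Step 6: cheapest edge leaving the tree is 2—5 (8); add 5.
MST edges: 6—7, 1—6, 1—2, 1—3, 4—7, 2—5; total weight 7+7+2+5+8+8 = 37.

37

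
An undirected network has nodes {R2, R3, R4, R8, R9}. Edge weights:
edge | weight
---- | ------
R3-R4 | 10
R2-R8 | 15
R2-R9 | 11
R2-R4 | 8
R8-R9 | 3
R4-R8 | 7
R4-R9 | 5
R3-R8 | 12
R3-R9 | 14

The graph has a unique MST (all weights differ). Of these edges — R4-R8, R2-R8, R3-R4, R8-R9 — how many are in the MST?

2

Sort edges by weight, then run Kruskal:
R8-R9 (3): add. Components now {R8,R9} {R4} {R2} {R3}
R4-R9 (5): add. Components now {R4,R8,R9} {R2} {R3}
R4-R8 (7): skip — R8 and R4 already connected.
R2-R4 (8): add. Components now {R2,R4,R8,R9} {R3}
R3-R4 (10): add. Components now {R2,R3,R4,R8,R9}
MST edge set: {R8-R9, R4-R9, R2-R4, R3-R4}.
Of the listed edges, {R3-R4, R8-R9} are in the MST → 2.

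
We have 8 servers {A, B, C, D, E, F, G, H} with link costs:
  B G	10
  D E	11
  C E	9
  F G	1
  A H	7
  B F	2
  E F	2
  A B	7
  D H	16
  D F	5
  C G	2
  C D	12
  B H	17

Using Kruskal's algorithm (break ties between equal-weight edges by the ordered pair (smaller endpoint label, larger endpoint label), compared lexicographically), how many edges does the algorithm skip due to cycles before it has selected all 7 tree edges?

Kruskal: consider edges lightest-first.
F G (1): add — endpoints in different components.
B F (2): add — endpoints in different components.
C G (2): add — endpoints in different components.
E F (2): add — endpoints in different components.
D F (5): add — endpoints in different components.
A B (7): add — endpoints in different components.
A H (7): add — endpoints in different components.
Edges rejected before the tree was complete: 0.

0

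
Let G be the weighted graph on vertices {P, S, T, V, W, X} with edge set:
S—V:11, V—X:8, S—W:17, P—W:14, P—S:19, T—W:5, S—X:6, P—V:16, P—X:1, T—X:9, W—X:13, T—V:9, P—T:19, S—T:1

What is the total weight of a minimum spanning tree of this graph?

Prim's algorithm from S:
Step 1: cheapest edge leaving the tree is S—T (1); add T.
Step 2: cheapest edge leaving the tree is T—W (5); add W.
Step 3: cheapest edge leaving the tree is S—X (6); add X.
Step 4: cheapest edge leaving the tree is P—X (1); add P.
Step 5: cheapest edge leaving the tree is V—X (8); add V.
MST edges: S—T, T—W, S—X, P—X, V—X; total weight 1+5+6+1+8 = 21.

21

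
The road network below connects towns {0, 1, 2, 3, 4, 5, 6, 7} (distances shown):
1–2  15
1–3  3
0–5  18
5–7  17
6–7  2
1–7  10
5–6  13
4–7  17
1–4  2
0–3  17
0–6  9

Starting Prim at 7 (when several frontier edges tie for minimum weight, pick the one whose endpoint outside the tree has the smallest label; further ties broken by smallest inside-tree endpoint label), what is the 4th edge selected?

1-4

Prim's algorithm from 7:
Step 1: cheapest edge leaving the tree is 6–7 (2); add 6.
Step 2: cheapest edge leaving the tree is 0–6 (9); add 0.
Step 3: cheapest edge leaving the tree is 1–7 (10); add 1.
Step 4: cheapest edge leaving the tree is 1–4 (2); add 4.
Step 5: cheapest edge leaving the tree is 1–3 (3); add 3.
Step 6: cheapest edge leaving the tree is 5–6 (13); add 5.
Step 7: cheapest edge leaving the tree is 1–2 (15); add 2.
The 4th edge added is 1–4.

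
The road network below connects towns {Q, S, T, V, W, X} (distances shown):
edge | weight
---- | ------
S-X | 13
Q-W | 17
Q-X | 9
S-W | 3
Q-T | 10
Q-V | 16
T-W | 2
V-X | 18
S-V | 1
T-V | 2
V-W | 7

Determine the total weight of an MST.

24

Kruskal: consider edges lightest-first.
S-V (1): add — endpoints in different components.
T-V (2): add — endpoints in different components.
T-W (2): add — endpoints in different components.
S-W (3): skip — S and W already connected.
V-W (7): skip — W and V already connected.
Q-X (9): add — endpoints in different components.
Q-T (10): add — endpoints in different components.
MST edges: S-V, T-V, T-W, Q-X, Q-T; total weight 1+2+2+9+10 = 24.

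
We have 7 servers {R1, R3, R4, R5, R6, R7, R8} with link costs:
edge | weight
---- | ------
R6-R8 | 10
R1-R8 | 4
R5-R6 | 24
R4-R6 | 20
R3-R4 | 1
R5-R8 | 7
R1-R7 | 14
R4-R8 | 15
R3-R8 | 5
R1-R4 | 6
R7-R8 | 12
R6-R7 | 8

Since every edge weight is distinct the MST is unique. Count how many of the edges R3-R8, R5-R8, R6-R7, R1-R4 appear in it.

3

Kruskal: consider edges lightest-first.
R3-R4 (1): add. Components now {R8} {R5} {R3,R4} {R6} {R1} {R7}
R1-R8 (4): add. Components now {R1,R8} {R5} {R3,R4} {R6} {R7}
R3-R8 (5): add. Components now {R1,R3,R4,R8} {R5} {R6} {R7}
R1-R4 (6): skip — R4 and R1 already connected.
R5-R8 (7): add. Components now {R1,R3,R4,R5,R8} {R6} {R7}
R6-R7 (8): add. Components now {R1,R3,R4,R5,R8} {R6,R7}
R6-R8 (10): add. Components now {R1,R3,R4,R5,R6,R7,R8}
MST edge set: {R3-R4, R1-R8, R3-R8, R5-R8, R6-R7, R6-R8}.
Of the listed edges, {R3-R8, R5-R8, R6-R7} are in the MST → 3.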